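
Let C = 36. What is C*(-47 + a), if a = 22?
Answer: -900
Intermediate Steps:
C*(-47 + a) = 36*(-47 + 22) = 36*(-25) = -900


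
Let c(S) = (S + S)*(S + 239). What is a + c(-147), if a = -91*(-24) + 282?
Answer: -24582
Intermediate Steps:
c(S) = 2*S*(239 + S) (c(S) = (2*S)*(239 + S) = 2*S*(239 + S))
a = 2466 (a = 2184 + 282 = 2466)
a + c(-147) = 2466 + 2*(-147)*(239 - 147) = 2466 + 2*(-147)*92 = 2466 - 27048 = -24582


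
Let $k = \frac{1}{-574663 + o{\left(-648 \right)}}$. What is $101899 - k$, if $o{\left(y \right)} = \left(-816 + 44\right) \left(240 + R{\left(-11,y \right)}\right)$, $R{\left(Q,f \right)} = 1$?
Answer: $\frac{77516097786}{760715} \approx 1.019 \cdot 10^{5}$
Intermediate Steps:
$o{\left(y \right)} = -186052$ ($o{\left(y \right)} = \left(-816 + 44\right) \left(240 + 1\right) = \left(-772\right) 241 = -186052$)
$k = - \frac{1}{760715}$ ($k = \frac{1}{-574663 - 186052} = \frac{1}{-760715} = - \frac{1}{760715} \approx -1.3146 \cdot 10^{-6}$)
$101899 - k = 101899 - - \frac{1}{760715} = 101899 + \frac{1}{760715} = \frac{77516097786}{760715}$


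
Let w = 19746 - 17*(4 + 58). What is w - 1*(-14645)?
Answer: 33337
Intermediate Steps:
w = 18692 (w = 19746 - 17*62 = 19746 - 1*1054 = 19746 - 1054 = 18692)
w - 1*(-14645) = 18692 - 1*(-14645) = 18692 + 14645 = 33337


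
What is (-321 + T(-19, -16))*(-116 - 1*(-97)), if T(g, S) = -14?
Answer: 6365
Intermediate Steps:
(-321 + T(-19, -16))*(-116 - 1*(-97)) = (-321 - 14)*(-116 - 1*(-97)) = -335*(-116 + 97) = -335*(-19) = 6365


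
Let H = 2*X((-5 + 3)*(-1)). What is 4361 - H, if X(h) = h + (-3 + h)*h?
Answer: 4361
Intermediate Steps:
X(h) = h + h*(-3 + h)
H = 0 (H = 2*(((-5 + 3)*(-1))*(-2 + (-5 + 3)*(-1))) = 2*((-2*(-1))*(-2 - 2*(-1))) = 2*(2*(-2 + 2)) = 2*(2*0) = 2*0 = 0)
4361 - H = 4361 - 1*0 = 4361 + 0 = 4361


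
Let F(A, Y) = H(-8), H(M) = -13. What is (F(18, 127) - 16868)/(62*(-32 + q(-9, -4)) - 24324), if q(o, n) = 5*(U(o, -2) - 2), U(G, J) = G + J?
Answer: 16881/30338 ≈ 0.55643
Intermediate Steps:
F(A, Y) = -13
q(o, n) = -20 + 5*o (q(o, n) = 5*((o - 2) - 2) = 5*((-2 + o) - 2) = 5*(-4 + o) = -20 + 5*o)
(F(18, 127) - 16868)/(62*(-32 + q(-9, -4)) - 24324) = (-13 - 16868)/(62*(-32 + (-20 + 5*(-9))) - 24324) = -16881/(62*(-32 + (-20 - 45)) - 24324) = -16881/(62*(-32 - 65) - 24324) = -16881/(62*(-97) - 24324) = -16881/(-6014 - 24324) = -16881/(-30338) = -16881*(-1/30338) = 16881/30338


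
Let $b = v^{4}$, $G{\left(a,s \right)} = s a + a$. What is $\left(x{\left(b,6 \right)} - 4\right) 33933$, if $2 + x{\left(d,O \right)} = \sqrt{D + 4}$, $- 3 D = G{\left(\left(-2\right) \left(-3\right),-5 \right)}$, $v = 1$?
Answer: $-203598 + 67866 \sqrt{3} \approx -86051.0$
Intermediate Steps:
$G{\left(a,s \right)} = a + a s$ ($G{\left(a,s \right)} = a s + a = a + a s$)
$D = 8$ ($D = - \frac{\left(-2\right) \left(-3\right) \left(1 - 5\right)}{3} = - \frac{6 \left(-4\right)}{3} = \left(- \frac{1}{3}\right) \left(-24\right) = 8$)
$b = 1$ ($b = 1^{4} = 1$)
$x{\left(d,O \right)} = -2 + 2 \sqrt{3}$ ($x{\left(d,O \right)} = -2 + \sqrt{8 + 4} = -2 + \sqrt{12} = -2 + 2 \sqrt{3}$)
$\left(x{\left(b,6 \right)} - 4\right) 33933 = \left(\left(-2 + 2 \sqrt{3}\right) - 4\right) 33933 = \left(-6 + 2 \sqrt{3}\right) 33933 = -203598 + 67866 \sqrt{3}$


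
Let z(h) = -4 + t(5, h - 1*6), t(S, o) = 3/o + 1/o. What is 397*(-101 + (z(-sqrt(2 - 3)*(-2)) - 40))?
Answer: -289016/5 - 397*I/5 ≈ -57803.0 - 79.4*I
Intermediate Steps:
t(S, o) = 4/o (t(S, o) = 3/o + 1/o = 4/o)
z(h) = -4 + 4/(-6 + h) (z(h) = -4 + 4/(h - 1*6) = -4 + 4/(h - 6) = -4 + 4/(-6 + h))
397*(-101 + (z(-sqrt(2 - 3)*(-2)) - 40)) = 397*(-101 + (4*(7 - (-sqrt(2 - 3))*(-2))/(-6 - sqrt(2 - 3)*(-2)) - 40)) = 397*(-101 + (4*(7 - (-sqrt(-1))*(-2))/(-6 - sqrt(-1)*(-2)) - 40)) = 397*(-101 + (4*(7 - (-I)*(-2))/(-6 - I*(-2)) - 40)) = 397*(-101 + (4*(7 - 2*I)/(-6 + 2*I) - 40)) = 397*(-101 + (4*((-6 - 2*I)/40)*(7 - 2*I) - 40)) = 397*(-101 + ((-6 - 2*I)*(7 - 2*I)/10 - 40)) = 397*(-101 + (-40 + (-6 - 2*I)*(7 - 2*I)/10)) = 397*(-141 + (-6 - 2*I)*(7 - 2*I)/10) = -55977 + 397*(-6 - 2*I)*(7 - 2*I)/10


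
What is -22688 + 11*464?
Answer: -17584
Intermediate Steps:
-22688 + 11*464 = -22688 + 5104 = -17584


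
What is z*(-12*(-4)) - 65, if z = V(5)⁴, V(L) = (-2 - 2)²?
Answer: 3145663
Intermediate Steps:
V(L) = 16 (V(L) = (-4)² = 16)
z = 65536 (z = 16⁴ = 65536)
z*(-12*(-4)) - 65 = 65536*(-12*(-4)) - 65 = 65536*(-4*(-12)) - 65 = 65536*48 - 65 = 3145728 - 65 = 3145663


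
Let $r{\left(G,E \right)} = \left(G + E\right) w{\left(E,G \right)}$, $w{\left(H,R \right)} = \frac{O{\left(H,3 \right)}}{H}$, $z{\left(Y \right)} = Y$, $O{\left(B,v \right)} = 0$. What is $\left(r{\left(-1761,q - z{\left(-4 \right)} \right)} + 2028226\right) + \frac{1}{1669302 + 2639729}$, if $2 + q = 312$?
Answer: $\frac{8739688709007}{4309031} \approx 2.0282 \cdot 10^{6}$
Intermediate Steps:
$q = 310$ ($q = -2 + 312 = 310$)
$w{\left(H,R \right)} = 0$ ($w{\left(H,R \right)} = \frac{0}{H} = 0$)
$r{\left(G,E \right)} = 0$ ($r{\left(G,E \right)} = \left(G + E\right) 0 = \left(E + G\right) 0 = 0$)
$\left(r{\left(-1761,q - z{\left(-4 \right)} \right)} + 2028226\right) + \frac{1}{1669302 + 2639729} = \left(0 + 2028226\right) + \frac{1}{1669302 + 2639729} = 2028226 + \frac{1}{4309031} = \frac{8739688709007}{4309031}$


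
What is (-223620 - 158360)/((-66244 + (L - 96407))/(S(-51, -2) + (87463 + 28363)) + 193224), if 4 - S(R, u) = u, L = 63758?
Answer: -8849101472/4476284695 ≈ -1.9769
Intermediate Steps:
S(R, u) = 4 - u
(-223620 - 158360)/((-66244 + (L - 96407))/(S(-51, -2) + (87463 + 28363)) + 193224) = (-223620 - 158360)/((-66244 + (63758 - 96407))/((4 - 1*(-2)) + (87463 + 28363)) + 193224) = -381980/((-66244 - 32649)/((4 + 2) + 115826) + 193224) = -381980/(-98893/(6 + 115826) + 193224) = -381980/(-98893/115832 + 193224) = -381980/22381423475/115832 = -381980*115832/22381423475 = -8849101472/4476284695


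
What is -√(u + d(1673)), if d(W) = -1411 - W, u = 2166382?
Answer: -√2163298 ≈ -1470.8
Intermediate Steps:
-√(u + d(1673)) = -√(2166382 + (-1411 - 1*1673)) = -√(2166382 + (-1411 - 1673)) = -√(2166382 - 3084) = -√2163298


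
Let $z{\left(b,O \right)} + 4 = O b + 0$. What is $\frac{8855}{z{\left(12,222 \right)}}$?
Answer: $\frac{253}{76} \approx 3.3289$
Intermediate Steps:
$z{\left(b,O \right)} = -4 + O b$ ($z{\left(b,O \right)} = -4 + \left(O b + 0\right) = -4 + O b$)
$\frac{8855}{z{\left(12,222 \right)}} = \frac{8855}{-4 + 222 \cdot 12} = \frac{8855}{-4 + 2664} = \frac{8855}{2660} = 8855 \cdot \frac{1}{2660} = \frac{253}{76}$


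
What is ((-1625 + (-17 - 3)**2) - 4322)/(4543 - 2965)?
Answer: -1849/526 ≈ -3.5152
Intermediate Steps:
((-1625 + (-17 - 3)**2) - 4322)/(4543 - 2965) = ((-1625 + (-20)**2) - 4322)/1578 = ((-1625 + 400) - 4322)*(1/1578) = (-1225 - 4322)*(1/1578) = -5547*1/1578 = -1849/526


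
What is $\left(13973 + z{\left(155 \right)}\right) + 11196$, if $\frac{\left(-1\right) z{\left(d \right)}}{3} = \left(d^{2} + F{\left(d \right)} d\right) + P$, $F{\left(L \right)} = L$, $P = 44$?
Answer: $-119113$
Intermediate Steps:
$z{\left(d \right)} = -132 - 6 d^{2}$ ($z{\left(d \right)} = - 3 \left(\left(d^{2} + d d\right) + 44\right) = - 3 \left(\left(d^{2} + d^{2}\right) + 44\right) = - 3 \left(2 d^{2} + 44\right) = - 3 \left(44 + 2 d^{2}\right) = -132 - 6 d^{2}$)
$\left(13973 + z{\left(155 \right)}\right) + 11196 = \left(13973 - \left(132 + 6 \cdot 155^{2}\right)\right) + 11196 = \left(13973 - 144282\right) + 11196 = -130309 + 11196 = -119113$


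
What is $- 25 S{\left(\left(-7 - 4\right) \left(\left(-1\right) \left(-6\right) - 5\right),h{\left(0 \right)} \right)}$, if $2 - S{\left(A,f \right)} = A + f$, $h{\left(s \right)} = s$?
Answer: $-325$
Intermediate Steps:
$S{\left(A,f \right)} = 2 - A - f$ ($S{\left(A,f \right)} = 2 - \left(A + f\right) = 2 - A - f$)
$- 25 S{\left(\left(-7 - 4\right) \left(\left(-1\right) \left(-6\right) - 5\right),h{\left(0 \right)} \right)} = - 25 \left(2 - \left(-7 - 4\right) \left(\left(-1\right) \left(-6\right) - 5\right) - 0\right) = - 25 \left(2 - - 11 \left(6 - 5\right) + 0\right) = - 25 \left(2 - \left(-11\right) 1 + 0\right) = - 25 \left(2 - -11 + 0\right) = - 25 \left(2 + 11 + 0\right) = \left(-25\right) 13 = -325$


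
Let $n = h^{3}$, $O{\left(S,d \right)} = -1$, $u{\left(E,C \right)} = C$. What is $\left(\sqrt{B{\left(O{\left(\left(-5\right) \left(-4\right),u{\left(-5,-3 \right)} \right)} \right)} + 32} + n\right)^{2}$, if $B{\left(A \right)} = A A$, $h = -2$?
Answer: $\left(-8 + \sqrt{33}\right)^{2} \approx 5.087$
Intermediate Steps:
$B{\left(A \right)} = A^{2}$
$n = -8$ ($n = \left(-2\right)^{3} = -8$)
$\left(\sqrt{B{\left(O{\left(\left(-5\right) \left(-4\right),u{\left(-5,-3 \right)} \right)} \right)} + 32} + n\right)^{2} = \left(\sqrt{\left(-1\right)^{2} + 32} - 8\right)^{2} = \left(\sqrt{1 + 32} - 8\right)^{2} = \left(\sqrt{33} - 8\right)^{2} = \left(-8 + \sqrt{33}\right)^{2}$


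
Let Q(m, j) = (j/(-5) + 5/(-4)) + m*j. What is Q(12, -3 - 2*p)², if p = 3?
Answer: 4618201/400 ≈ 11546.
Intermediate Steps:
Q(m, j) = -5/4 - j/5 + j*m (Q(m, j) = (j*(-⅕) + 5*(-¼)) + j*m = (-j/5 - 5/4) + j*m = (-5/4 - j/5) + j*m = -5/4 - j/5 + j*m)
Q(12, -3 - 2*p)² = (-5/4 - (-3 - 2*3)/5 + (-3 - 2*3)*12)² = (-5/4 - (-3 - 6)/5 + (-3 - 6)*12)² = (-5/4 - ⅕*(-9) - 9*12)² = (-5/4 + 9/5 - 108)² = (-2149/20)² = 4618201/400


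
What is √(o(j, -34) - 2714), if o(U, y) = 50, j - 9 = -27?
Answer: 6*I*√74 ≈ 51.614*I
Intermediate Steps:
j = -18 (j = 9 - 27 = -18)
√(o(j, -34) - 2714) = √(50 - 2714) = √(-2664) = 6*I*√74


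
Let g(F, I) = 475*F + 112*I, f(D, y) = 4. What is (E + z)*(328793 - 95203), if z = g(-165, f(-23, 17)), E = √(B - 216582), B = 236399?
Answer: -18202967930 + 233590*√19817 ≈ -1.8170e+10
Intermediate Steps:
g(F, I) = 112*I + 475*F
E = √19817 (E = √(236399 - 216582) = √19817 ≈ 140.77)
z = -77927 (z = 112*4 + 475*(-165) = 448 - 78375 = -77927)
(E + z)*(328793 - 95203) = (√19817 - 77927)*(328793 - 95203) = (-77927 + √19817)*233590 = -18202967930 + 233590*√19817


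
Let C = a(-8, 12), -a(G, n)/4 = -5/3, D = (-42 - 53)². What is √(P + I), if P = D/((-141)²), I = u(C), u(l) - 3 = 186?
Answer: √3766534/141 ≈ 13.764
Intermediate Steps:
D = 9025 (D = (-95)² = 9025)
a(G, n) = 20/3 (a(G, n) = -(-20)/3 = -4*(-5/3) = 20/3)
C = 20/3 ≈ 6.6667
u(l) = 189 (u(l) = 3 + 186 = 189)
I = 189
P = 9025/19881 (P = 9025/((-141)²) = 9025/19881 ≈ 0.45395)
√(P + I) = √(9025/19881 + 189) = √(3766534/19881) = √3766534/141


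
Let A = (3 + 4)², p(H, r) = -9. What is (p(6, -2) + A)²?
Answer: 1600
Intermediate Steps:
A = 49 (A = 7² = 49)
(p(6, -2) + A)² = (-9 + 49)² = 40² = 1600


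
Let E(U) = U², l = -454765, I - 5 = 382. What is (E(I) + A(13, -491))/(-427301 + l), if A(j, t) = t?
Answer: -74639/441033 ≈ -0.16924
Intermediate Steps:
I = 387 (I = 5 + 382 = 387)
(E(I) + A(13, -491))/(-427301 + l) = (387² - 491)/(-427301 - 454765) = (149769 - 491)/(-882066) = 149278*(-1/882066) = -74639/441033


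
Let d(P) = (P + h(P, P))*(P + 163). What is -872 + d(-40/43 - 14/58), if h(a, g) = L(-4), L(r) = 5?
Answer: -392574648/1555009 ≈ -252.46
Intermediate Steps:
h(a, g) = 5
d(P) = (5 + P)*(163 + P) (d(P) = (P + 5)*(P + 163) = (5 + P)*(163 + P))
-872 + d(-40/43 - 14/58) = -872 + (815 + (-40/43 - 14/58)² + 168*(-40/43 - 14/58)) = -872 + (815 + (-40*1/43 - 14*1/58)² + 168*(-40*1/43 - 14*1/58)) = -872 + (815 + (-40/43 - 7/29)² + 168*(-40/43 - 7/29)) = -872 + (815 + (-1461/1247)² + 168*(-1461/1247)) = -872 + (815 + 2134521/1555009 - 245448/1247) = -872 + 963393200/1555009 = -392574648/1555009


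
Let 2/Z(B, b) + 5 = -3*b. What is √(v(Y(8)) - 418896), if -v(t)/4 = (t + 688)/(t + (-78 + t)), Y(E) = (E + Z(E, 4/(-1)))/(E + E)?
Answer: I*√1945197315730/2155 ≈ 647.19*I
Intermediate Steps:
Z(B, b) = 2/(-5 - 3*b)
Y(E) = (2/7 + E)/(2*E) (Y(E) = (E - 2/(5 + 3*(4/(-1))))/(E + E) = (E - 2/(5 + 3*(4*(-1))))/((2*E)) = (E - 2/(5 + 3*(-4)))*(1/(2*E)) = (E - 2/(5 - 12))*(1/(2*E)) = (E - 2/(-7))*(1/(2*E)) = (E - 2*(-⅐))*(1/(2*E)) = (E + 2/7)*(1/(2*E)) = (2/7 + E)*(1/(2*E)) = (2/7 + E)/(2*E))
v(t) = -4*(688 + t)/(-78 + 2*t) (v(t) = -4*(t + 688)/(t + (-78 + t)) = -4*(688 + t)/(-78 + 2*t))
√(v(Y(8)) - 418896) = √(2*(-688 - (2 + 7*8)/(14*8))/(-39 + (1/14)*(2 + 7*8)/8) - 418896) = √(2*(-688 - (2 + 56)/(14*8))/(-39 + (1/14)*(⅛)*(2 + 56)) - 418896) = √(2*(-688 - 58/(14*8))/(-39 + (1/14)*(⅛)*58) - 418896) = √(2*(-688 - 1*29/56)/(-39 + 29/56) - 418896) = √(2*(-688 - 29/56)/(-2155/56) - 418896) = √(2*(-56/2155)*(-38557/56) - 418896) = √(77114/2155 - 418896) = √(-902643766/2155) = I*√1945197315730/2155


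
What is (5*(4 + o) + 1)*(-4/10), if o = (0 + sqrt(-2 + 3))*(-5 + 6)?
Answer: -52/5 ≈ -10.400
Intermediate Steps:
o = 1 (o = (0 + sqrt(1))*1 = (0 + 1)*1 = 1*1 = 1)
(5*(4 + o) + 1)*(-4/10) = (5*(4 + 1) + 1)*(-4/10) = (5*5 + 1)*(-4*1/10) = (25 + 1)*(-2/5) = 26*(-2/5) = -52/5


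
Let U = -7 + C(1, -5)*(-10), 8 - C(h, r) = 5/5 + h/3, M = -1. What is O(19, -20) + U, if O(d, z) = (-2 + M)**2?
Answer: -194/3 ≈ -64.667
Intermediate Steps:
C(h, r) = 7 - h/3 (C(h, r) = 8 - (5/5 + h/3) = 8 - (5*(1/5) + h*(1/3)) = 8 - (1 + h/3) = 8 + (-1 - h/3) = 7 - h/3)
O(d, z) = 9 (O(d, z) = (-2 - 1)**2 = (-3)**2 = 9)
U = -221/3 (U = -7 + (7 - 1/3*1)*(-10) = -7 + (7 - 1/3)*(-10) = -7 + (20/3)*(-10) = -7 - 200/3 = -221/3 ≈ -73.667)
O(19, -20) + U = 9 - 221/3 = -194/3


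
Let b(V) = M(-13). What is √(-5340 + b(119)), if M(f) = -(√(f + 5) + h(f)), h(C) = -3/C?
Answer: √(-902499 - 338*I*√2)/13 ≈ 0.019352 - 73.077*I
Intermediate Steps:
M(f) = -√(5 + f) + 3/f (M(f) = -(√(f + 5) - 3/f) = -(√(5 + f) - 3/f) = -√(5 + f) + 3/f)
b(V) = -3/13 - 2*I*√2 (b(V) = -√(5 - 13) + 3/(-13) = -√(-8) + 3*(-1/13) = -2*I*√2 - 3/13 = -3/13 - 2*I*√2)
√(-5340 + b(119)) = √(-5340 + (-3/13 - 2*I*√2)) = √(-69423/13 - 2*I*√2)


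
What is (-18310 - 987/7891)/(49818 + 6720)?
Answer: -144485197/446141358 ≈ -0.32386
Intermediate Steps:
(-18310 - 987/7891)/(49818 + 6720) = (-18310 - 987*1/7891)/56538 = (-18310 - 987/7891)*(1/56538) = -144485197/7891*1/56538 = -144485197/446141358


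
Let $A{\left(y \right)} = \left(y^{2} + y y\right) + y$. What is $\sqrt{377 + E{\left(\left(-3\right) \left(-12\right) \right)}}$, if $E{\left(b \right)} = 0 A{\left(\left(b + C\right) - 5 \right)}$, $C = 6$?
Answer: $\sqrt{377} \approx 19.416$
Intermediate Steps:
$A{\left(y \right)} = y + 2 y^{2}$ ($A{\left(y \right)} = \left(y^{2} + y^{2}\right) + y = 2 y^{2} + y = y + 2 y^{2}$)
$E{\left(b \right)} = 0$ ($E{\left(b \right)} = 0 \left(\left(b + 6\right) - 5\right) \left(1 + 2 \left(\left(b + 6\right) - 5\right)\right) = 0 \left(\left(6 + b\right) - 5\right) \left(1 + 2 \left(\left(6 + b\right) - 5\right)\right) = 0 \left(1 + b\right) \left(1 + 2 \left(1 + b\right)\right) = 0 \left(1 + b\right) \left(1 + \left(2 + 2 b\right)\right) = 0 \left(1 + b\right) \left(3 + 2 b\right) = 0$)
$\sqrt{377 + E{\left(\left(-3\right) \left(-12\right) \right)}} = \sqrt{377 + 0} = \sqrt{377}$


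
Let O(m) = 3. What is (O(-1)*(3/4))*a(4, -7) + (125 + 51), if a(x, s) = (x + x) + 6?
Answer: 415/2 ≈ 207.50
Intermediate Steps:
a(x, s) = 6 + 2*x (a(x, s) = 2*x + 6 = 6 + 2*x)
(O(-1)*(3/4))*a(4, -7) + (125 + 51) = (3*(3/4))*(6 + 2*4) + (125 + 51) = (3*(3*(¼)))*(6 + 8) + 176 = (3*(¾))*14 + 176 = (9/4)*14 + 176 = 63/2 + 176 = 415/2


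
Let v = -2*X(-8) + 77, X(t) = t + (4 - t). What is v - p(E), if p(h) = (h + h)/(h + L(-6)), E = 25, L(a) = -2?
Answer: 1537/23 ≈ 66.826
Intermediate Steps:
X(t) = 4
v = 69 (v = -2*4 + 77 = -8 + 77 = 69)
p(h) = 2*h/(-2 + h) (p(h) = (h + h)/(h - 2) = (2*h)/(-2 + h) = 2*h/(-2 + h))
v - p(E) = 69 - 2*25/(-2 + 25) = 69 - 2*25/23 = 69 - 1*50/23 = 69 - 50/23 = 1537/23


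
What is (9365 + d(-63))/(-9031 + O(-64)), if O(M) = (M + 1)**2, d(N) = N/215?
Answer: -1006706/544165 ≈ -1.8500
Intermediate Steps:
d(N) = N/215 (d(N) = N*(1/215) = N/215)
O(M) = (1 + M)**2
(9365 + d(-63))/(-9031 + O(-64)) = (9365 + (1/215)*(-63))/(-9031 + (1 - 64)**2) = (9365 - 63/215)/(-9031 + (-63)**2) = 2013412/(215*(-9031 + 3969)) = (2013412/215)/(-5062) = (2013412/215)*(-1/5062) = -1006706/544165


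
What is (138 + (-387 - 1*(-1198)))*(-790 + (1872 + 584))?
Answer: 1581034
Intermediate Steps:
(138 + (-387 - 1*(-1198)))*(-790 + (1872 + 584)) = (138 + (-387 + 1198))*(-790 + 2456) = (138 + 811)*1666 = 949*1666 = 1581034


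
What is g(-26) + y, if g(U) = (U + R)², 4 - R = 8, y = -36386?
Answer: -35486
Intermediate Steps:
R = -4 (R = 4 - 1*8 = 4 - 8 = -4)
g(U) = (-4 + U)² (g(U) = (U - 4)² = (-4 + U)²)
g(-26) + y = (-4 - 26)² - 36386 = (-30)² - 36386 = 900 - 36386 = -35486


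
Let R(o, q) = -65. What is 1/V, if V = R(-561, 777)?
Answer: -1/65 ≈ -0.015385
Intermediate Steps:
V = -65
1/V = 1/(-65) = -1/65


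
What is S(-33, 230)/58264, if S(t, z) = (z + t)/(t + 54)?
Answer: 197/1223544 ≈ 0.00016101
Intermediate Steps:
S(t, z) = (t + z)/(54 + t)
S(-33, 230)/58264 = ((-33 + 230)/(54 - 33))/58264 = (197/21)*(1/58264) = 197/1223544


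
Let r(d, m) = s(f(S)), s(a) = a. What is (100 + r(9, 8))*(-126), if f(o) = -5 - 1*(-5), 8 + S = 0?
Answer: -12600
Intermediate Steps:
S = -8 (S = -8 + 0 = -8)
f(o) = 0 (f(o) = -5 + 5 = 0)
r(d, m) = 0
(100 + r(9, 8))*(-126) = (100 + 0)*(-126) = 100*(-126) = -12600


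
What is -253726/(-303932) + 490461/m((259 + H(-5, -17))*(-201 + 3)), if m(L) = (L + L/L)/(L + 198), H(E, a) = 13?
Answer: 3999319812267373/8184128930 ≈ 4.8867e+5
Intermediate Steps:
m(L) = (1 + L)/(198 + L) (m(L) = (L + 1)/(198 + L) = (1 + L)/(198 + L))
-253726/(-303932) + 490461/m((259 + H(-5, -17))*(-201 + 3)) = -253726/(-303932) + 490461/(((1 + (259 + 13)*(-201 + 3))/(198 + (259 + 13)*(-201 + 3)))) = -253726*(-1/303932) + 490461/(((1 + 272*(-198))/(198 + 272*(-198)))) = 126863/151966 + 490461/(((1 - 53856)/(198 - 53856))) = 126863/151966 + 490461/((-53855/(-53658))) = 126863/151966 + 490461/((-1/53658*(-53855))) = 126863/151966 + 490461/(53855/53658) = 126863/151966 + 490461*(53658/53855) = 126863/151966 + 26317156338/53855 = 3999319812267373/8184128930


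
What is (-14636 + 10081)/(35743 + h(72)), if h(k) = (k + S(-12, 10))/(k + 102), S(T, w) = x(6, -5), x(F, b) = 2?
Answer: -396285/3109678 ≈ -0.12744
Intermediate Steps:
S(T, w) = 2
h(k) = (2 + k)/(102 + k) (h(k) = (k + 2)/(k + 102) = (2 + k)/(102 + k))
(-14636 + 10081)/(35743 + h(72)) = (-14636 + 10081)/(35743 + (2 + 72)/(102 + 72)) = -4555/(35743 + 74/174) = -4555/(35743 + (1/174)*74) = -4555/(35743 + 37/87) = -4555/3109678/87 = -4555*87/3109678 = -396285/3109678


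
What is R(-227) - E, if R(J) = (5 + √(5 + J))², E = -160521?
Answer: 160324 + 10*I*√222 ≈ 1.6032e+5 + 149.0*I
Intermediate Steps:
R(-227) - E = (5 + √(5 - 227))² - 1*(-160521) = (5 + √(-222))² + 160521 = (5 + I*√222)² + 160521 = 160521 + (5 + I*√222)²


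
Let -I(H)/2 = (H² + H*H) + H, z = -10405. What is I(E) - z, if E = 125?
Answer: -52345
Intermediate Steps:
I(H) = -4*H² - 2*H (I(H) = -2*((H² + H*H) + H) = -2*((H² + H²) + H) = -2*(2*H² + H) = -2*(H + 2*H²) = -4*H² - 2*H)
I(E) - z = -2*125*(1 + 2*125) - 1*(-10405) = -2*125*(1 + 250) + 10405 = -2*125*251 + 10405 = -62750 + 10405 = -52345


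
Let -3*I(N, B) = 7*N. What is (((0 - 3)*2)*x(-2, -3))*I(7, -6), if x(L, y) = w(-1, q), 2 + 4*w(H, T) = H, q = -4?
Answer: -147/2 ≈ -73.500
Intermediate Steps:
w(H, T) = -1/2 + H/4
x(L, y) = -3/4 (x(L, y) = -1/2 + (1/4)*(-1) = -1/2 - 1/4 = -3/4)
I(N, B) = -7*N/3
(((0 - 3)*2)*x(-2, -3))*I(7, -6) = (((0 - 3)*2)*(-3/4))*(-7/3*7) = (-3*2*(-3/4))*(-49/3) = -6*(-3/4)*(-49/3) = (9/2)*(-49/3) = -147/2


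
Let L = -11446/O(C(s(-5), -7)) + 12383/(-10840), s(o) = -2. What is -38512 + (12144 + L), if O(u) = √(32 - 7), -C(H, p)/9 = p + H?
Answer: -310656431/10840 ≈ -28658.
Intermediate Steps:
C(H, p) = -9*H - 9*p (C(H, p) = -9*(p + H) = -9*(H + p) = -9*H - 9*p)
O(u) = 5 (O(u) = √25 = 5)
L = -24827311/10840 (L = -11446/5 + 12383/(-10840) = -11446*⅕ + 12383*(-1/10840) = -11446/5 - 12383/10840 = -24827311/10840 ≈ -2290.3)
-38512 + (12144 + L) = -38512 + (12144 - 24827311/10840) = -38512 + 106813649/10840 = -310656431/10840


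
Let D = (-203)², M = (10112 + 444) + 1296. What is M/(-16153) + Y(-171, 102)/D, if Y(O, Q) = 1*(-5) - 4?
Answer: -16846705/22953413 ≈ -0.73395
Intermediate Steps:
Y(O, Q) = -9 (Y(O, Q) = -5 - 4 = -9)
M = 11852 (M = 10556 + 1296 = 11852)
D = 41209
M/(-16153) + Y(-171, 102)/D = 11852/(-16153) - 9/41209 = 11852*(-1/16153) - 9*1/41209 = -11852/16153 - 9/41209 = -16846705/22953413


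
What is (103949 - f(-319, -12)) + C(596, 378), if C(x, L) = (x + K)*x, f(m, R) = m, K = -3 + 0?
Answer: 457696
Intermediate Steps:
K = -3
C(x, L) = x*(-3 + x) (C(x, L) = (x - 3)*x = (-3 + x)*x = x*(-3 + x))
(103949 - f(-319, -12)) + C(596, 378) = (103949 - 1*(-319)) + 596*(-3 + 596) = (103949 + 319) + 596*593 = 104268 + 353428 = 457696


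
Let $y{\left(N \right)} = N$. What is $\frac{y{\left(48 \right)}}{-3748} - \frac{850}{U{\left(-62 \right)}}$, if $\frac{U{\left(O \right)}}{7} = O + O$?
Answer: $\frac{393017}{406658} \approx 0.96646$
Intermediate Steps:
$U{\left(O \right)} = 14 O$ ($U{\left(O \right)} = 7 \left(O + O\right) = 7 \cdot 2 O = 14 O$)
$\frac{y{\left(48 \right)}}{-3748} - \frac{850}{U{\left(-62 \right)}} = \frac{48}{-3748} - \frac{850}{14 \left(-62\right)} = 48 \left(- \frac{1}{3748}\right) - \frac{850}{-868} = - \frac{12}{937} - - \frac{425}{434} = - \frac{12}{937} + \frac{425}{434} = \frac{393017}{406658}$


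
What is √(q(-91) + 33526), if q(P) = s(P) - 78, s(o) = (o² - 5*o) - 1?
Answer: 3*√4687 ≈ 205.39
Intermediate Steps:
s(o) = -1 + o² - 5*o
q(P) = -79 + P² - 5*P (q(P) = (-1 + P² - 5*P) - 78 = -79 + P² - 5*P)
√(q(-91) + 33526) = √((-79 + (-91)² - 5*(-91)) + 33526) = √((-79 + 8281 + 455) + 33526) = √(8657 + 33526) = √42183 = 3*√4687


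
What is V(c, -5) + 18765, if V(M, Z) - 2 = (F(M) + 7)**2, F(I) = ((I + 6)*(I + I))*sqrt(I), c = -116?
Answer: -75547347584 + 714560*I*sqrt(29) ≈ -7.5547e+10 + 3.848e+6*I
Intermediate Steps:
F(I) = 2*I**(3/2)*(6 + I) (F(I) = ((6 + I)*(2*I))*sqrt(I) = (2*I*(6 + I))*sqrt(I) = 2*I**(3/2)*(6 + I))
V(M, Z) = 2 + (7 + 2*M**(3/2)*(6 + M))**2 (V(M, Z) = 2 + (2*M**(3/2)*(6 + M) + 7)**2 = 2 + (7 + 2*M**(3/2)*(6 + M))**2)
V(c, -5) + 18765 = (2 + (7 + 2*(-116)**(3/2)*(6 - 116))**2) + 18765 = (2 + (7 + 2*(-232*I*sqrt(29))*(-110))**2) + 18765 = (2 + (7 + 51040*I*sqrt(29))**2) + 18765 = 18767 + (7 + 51040*I*sqrt(29))**2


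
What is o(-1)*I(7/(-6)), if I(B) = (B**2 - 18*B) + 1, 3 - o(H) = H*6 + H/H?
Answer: 1682/9 ≈ 186.89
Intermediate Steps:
o(H) = 2 - 6*H (o(H) = 3 - (H*6 + H/H) = 3 - (6*H + 1) = 3 - (1 + 6*H) = 3 + (-1 - 6*H) = 2 - 6*H)
I(B) = 1 + B**2 - 18*B
o(-1)*I(7/(-6)) = (2 - 6*(-1))*(1 + (7/(-6))**2 - 126/(-6)) = (2 + 6)*(1 + (7*(-1/6))**2 - 126*(-1)/6) = 8*(1 + (-7/6)**2 - 18*(-7/6)) = 8*(1 + 49/36 + 21) = 8*(841/36) = 1682/9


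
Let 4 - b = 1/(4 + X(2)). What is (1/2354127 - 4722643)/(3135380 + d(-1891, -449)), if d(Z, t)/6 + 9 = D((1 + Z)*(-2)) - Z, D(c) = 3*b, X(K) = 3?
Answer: -7782390978362/5185480271313 ≈ -1.5008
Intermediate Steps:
b = 27/7 (b = 4 - 1/(4 + 3) = 4 - 1/7 = 4 - 1*⅐ = 4 - ⅐ = 27/7 ≈ 3.8571)
D(c) = 81/7 (D(c) = 3*(27/7) = 81/7)
d(Z, t) = 108/7 - 6*Z (d(Z, t) = -54 + 6*(81/7 - Z) = -54 + (486/7 - 6*Z) = 108/7 - 6*Z)
(1/2354127 - 4722643)/(3135380 + d(-1891, -449)) = (1/2354127 - 4722643)/(3135380 + (108/7 - 6*(-1891))) = (1/2354127 - 4722643)/(3135380 + (108/7 + 11346)) = -11117701397660/(2354127*(3135380 + 79530/7)) = -11117701397660/(2354127*22027190/7) = -11117701397660/2354127*7/22027190 = -7782390978362/5185480271313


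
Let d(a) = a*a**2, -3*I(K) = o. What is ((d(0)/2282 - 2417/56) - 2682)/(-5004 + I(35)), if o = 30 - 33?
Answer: 152609/280168 ≈ 0.54471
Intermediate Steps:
o = -3
I(K) = 1 (I(K) = -1/3*(-3) = 1)
d(a) = a**3
((d(0)/2282 - 2417/56) - 2682)/(-5004 + I(35)) = ((0**3/2282 - 2417/56) - 2682)/(-5004 + 1) = ((0*(1/2282) - 2417*1/56) - 2682)/(-5003) = ((0 - 2417/56) - 2682)*(-1/5003) = (-2417/56 - 2682)*(-1/5003) = -152609/56*(-1/5003) = 152609/280168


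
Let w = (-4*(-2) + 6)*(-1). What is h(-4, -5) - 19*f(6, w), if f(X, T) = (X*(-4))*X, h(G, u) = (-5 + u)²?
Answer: 2836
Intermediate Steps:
w = -14 (w = (8 + 6)*(-1) = 14*(-1) = -14)
f(X, T) = -4*X² (f(X, T) = (-4*X)*X = -4*X²)
h(-4, -5) - 19*f(6, w) = (-5 - 5)² - (-76)*6² = (-10)² - (-76)*36 = 100 - 19*(-144) = 100 + 2736 = 2836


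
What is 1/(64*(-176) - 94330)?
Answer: -1/105594 ≈ -9.4702e-6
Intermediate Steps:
1/(64*(-176) - 94330) = 1/(-11264 - 94330) = 1/(-105594) = -1/105594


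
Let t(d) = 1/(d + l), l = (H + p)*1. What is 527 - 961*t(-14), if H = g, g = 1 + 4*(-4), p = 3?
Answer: 14663/26 ≈ 563.96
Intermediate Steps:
g = -15 (g = 1 - 16 = -15)
H = -15
l = -12 (l = (-15 + 3)*1 = -12*1 = -12)
t(d) = 1/(-12 + d) (t(d) = 1/(d - 12) = 1/(-12 + d))
527 - 961*t(-14) = 527 - 961/(-12 - 14) = 527 - 961/(-26) = 527 - 961*(-1/26) = 527 + 961/26 = 14663/26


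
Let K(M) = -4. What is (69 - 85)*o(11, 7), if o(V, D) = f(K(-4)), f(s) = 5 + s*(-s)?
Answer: 176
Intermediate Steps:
f(s) = 5 - s**2
o(V, D) = -11 (o(V, D) = 5 - 1*(-4)**2 = 5 - 1*16 = 5 - 16 = -11)
(69 - 85)*o(11, 7) = (69 - 85)*(-11) = -16*(-11) = 176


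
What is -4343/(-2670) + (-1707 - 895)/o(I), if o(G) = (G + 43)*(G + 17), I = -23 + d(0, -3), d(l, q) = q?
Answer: 2537273/136170 ≈ 18.633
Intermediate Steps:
I = -26 (I = -23 - 3 = -26)
o(G) = (17 + G)*(43 + G) (o(G) = (43 + G)*(17 + G) = (17 + G)*(43 + G))
-4343/(-2670) + (-1707 - 895)/o(I) = -4343/(-2670) + (-1707 - 895)/(731 + (-26)² + 60*(-26)) = -4343*(-1/2670) - 2602/(731 + 676 - 1560) = 4343/2670 - 2602/(-153) = 4343/2670 - 2602*(-1/153) = 4343/2670 + 2602/153 = 2537273/136170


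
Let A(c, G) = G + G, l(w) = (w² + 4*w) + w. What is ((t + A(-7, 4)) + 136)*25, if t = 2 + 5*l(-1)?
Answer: 3150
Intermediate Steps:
l(w) = w² + 5*w
A(c, G) = 2*G
t = -18 (t = 2 + 5*(-(5 - 1)) = 2 + 5*(-1*4) = 2 + 5*(-4) = 2 - 20 = -18)
((t + A(-7, 4)) + 136)*25 = ((-18 + 2*4) + 136)*25 = ((-18 + 8) + 136)*25 = (-10 + 136)*25 = 126*25 = 3150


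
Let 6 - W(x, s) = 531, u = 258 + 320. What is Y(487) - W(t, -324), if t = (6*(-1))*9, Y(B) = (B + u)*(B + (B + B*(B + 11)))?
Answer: 259328025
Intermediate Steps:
u = 578
Y(B) = (578 + B)*(2*B + B*(11 + B)) (Y(B) = (B + 578)*(B + (B + B*(B + 11))) = (578 + B)*(B + (B + B*(11 + B))) = (578 + B)*(2*B + B*(11 + B)))
t = -54 (t = -6*9 = -54)
W(x, s) = -525 (W(x, s) = 6 - 1*531 = 6 - 531 = -525)
Y(487) - W(t, -324) = 487*(7514 + 487² + 591*487) - 1*(-525) = 487*(7514 + 237169 + 287817) + 525 = 487*532500 + 525 = 259327500 + 525 = 259328025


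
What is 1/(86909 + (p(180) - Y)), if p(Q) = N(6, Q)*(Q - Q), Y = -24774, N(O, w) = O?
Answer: 1/111683 ≈ 8.9539e-6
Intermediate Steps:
p(Q) = 0 (p(Q) = 6*(Q - Q) = 6*0 = 0)
1/(86909 + (p(180) - Y)) = 1/(86909 + (0 - 1*(-24774))) = 1/(86909 + (0 + 24774)) = 1/(86909 + 24774) = 1/111683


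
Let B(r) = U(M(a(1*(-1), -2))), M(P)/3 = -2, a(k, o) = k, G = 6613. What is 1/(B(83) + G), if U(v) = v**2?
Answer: 1/6649 ≈ 0.00015040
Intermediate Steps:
M(P) = -6 (M(P) = 3*(-2) = -6)
B(r) = 36 (B(r) = (-6)**2 = 36)
1/(B(83) + G) = 1/(36 + 6613) = 1/6649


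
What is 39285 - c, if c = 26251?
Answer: 13034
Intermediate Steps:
39285 - c = 39285 - 1*26251 = 39285 - 26251 = 13034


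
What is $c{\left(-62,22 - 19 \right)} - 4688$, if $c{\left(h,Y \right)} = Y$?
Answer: $-4685$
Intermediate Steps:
$c{\left(-62,22 - 19 \right)} - 4688 = \left(22 - 19\right) - 4688 = 3 - 4688 = -4685$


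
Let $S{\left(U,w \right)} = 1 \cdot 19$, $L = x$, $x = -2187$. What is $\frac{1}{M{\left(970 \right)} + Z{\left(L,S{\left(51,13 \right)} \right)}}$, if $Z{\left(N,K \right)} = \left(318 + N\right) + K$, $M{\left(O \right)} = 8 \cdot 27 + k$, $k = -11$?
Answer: $- \frac{1}{1645} \approx -0.0006079$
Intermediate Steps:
$L = -2187$
$M{\left(O \right)} = 205$ ($M{\left(O \right)} = 8 \cdot 27 - 11 = 216 - 11 = 205$)
$S{\left(U,w \right)} = 19$
$Z{\left(N,K \right)} = 318 + K + N$
$\frac{1}{M{\left(970 \right)} + Z{\left(L,S{\left(51,13 \right)} \right)}} = \frac{1}{205 + \left(318 + 19 - 2187\right)} = \frac{1}{205 - 1850} = \frac{1}{-1645} = - \frac{1}{1645}$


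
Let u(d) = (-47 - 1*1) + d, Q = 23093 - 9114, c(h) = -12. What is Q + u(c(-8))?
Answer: 13919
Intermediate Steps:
Q = 13979
u(d) = -48 + d (u(d) = (-47 - 1) + d = -48 + d)
Q + u(c(-8)) = 13979 + (-48 - 12) = 13979 - 60 = 13919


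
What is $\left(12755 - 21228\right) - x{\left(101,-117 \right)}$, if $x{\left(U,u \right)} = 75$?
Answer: $-8548$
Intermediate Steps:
$\left(12755 - 21228\right) - x{\left(101,-117 \right)} = \left(12755 - 21228\right) - 75 = -8473 - 75 = -8548$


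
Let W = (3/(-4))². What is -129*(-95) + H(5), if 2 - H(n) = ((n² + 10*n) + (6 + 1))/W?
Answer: 109001/9 ≈ 12111.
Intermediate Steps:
W = 9/16 (W = (3*(-¼))² = (-¾)² = 9/16 ≈ 0.56250)
H(n) = -94/9 - 160*n/9 - 16*n²/9 (H(n) = 2 - ((n² + 10*n) + (6 + 1))/9/16 = 2 - ((n² + 10*n) + 7)*16/9 = 2 - (7 + n² + 10*n)*16/9 = 2 - (112/9 + 16*n²/9 + 160*n/9) = 2 + (-112/9 - 160*n/9 - 16*n²/9) = -94/9 - 160*n/9 - 16*n²/9)
-129*(-95) + H(5) = -129*(-95) + (-94/9 - 160/9*5 - 16/9*5²) = 12255 + (-94/9 - 800/9 - 16/9*25) = 12255 + (-94/9 - 800/9 - 400/9) = 12255 - 1294/9 = 109001/9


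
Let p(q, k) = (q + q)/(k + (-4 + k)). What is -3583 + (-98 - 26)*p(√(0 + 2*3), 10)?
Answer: -3583 - 31*√6/2 ≈ -3621.0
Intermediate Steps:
p(q, k) = 2*q/(-4 + 2*k) (p(q, k) = (2*q)/(-4 + 2*k) = 2*q/(-4 + 2*k))
-3583 + (-98 - 26)*p(√(0 + 2*3), 10) = -3583 + (-98 - 26)*(√(0 + 2*3)/(-2 + 10)) = -3583 - 124*√(0 + 6)/8 = -3583 - 124*√6/8 = -3583 - 31*√6/2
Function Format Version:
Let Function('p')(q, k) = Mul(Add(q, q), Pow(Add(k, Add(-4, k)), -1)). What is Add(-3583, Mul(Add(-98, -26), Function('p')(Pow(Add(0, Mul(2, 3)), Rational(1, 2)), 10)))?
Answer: Add(-3583, Mul(Rational(-31, 2), Pow(6, Rational(1, 2)))) ≈ -3621.0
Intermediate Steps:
Function('p')(q, k) = Mul(2, q, Pow(Add(-4, Mul(2, k)), -1)) (Function('p')(q, k) = Mul(Mul(2, q), Pow(Add(-4, Mul(2, k)), -1)) = Mul(2, q, Pow(Add(-4, Mul(2, k)), -1)))
Add(-3583, Mul(Add(-98, -26), Function('p')(Pow(Add(0, Mul(2, 3)), Rational(1, 2)), 10))) = Add(-3583, Mul(Add(-98, -26), Mul(Pow(Add(0, Mul(2, 3)), Rational(1, 2)), Pow(Add(-2, 10), -1)))) = Add(-3583, Mul(-124, Mul(Pow(Add(0, 6), Rational(1, 2)), Pow(8, -1)))) = Add(-3583, Mul(-124, Mul(Pow(6, Rational(1, 2)), Rational(1, 8)))) = Add(-3583, Mul(-124, Mul(Rational(1, 8), Pow(6, Rational(1, 2))))) = Add(-3583, Mul(Rational(-31, 2), Pow(6, Rational(1, 2))))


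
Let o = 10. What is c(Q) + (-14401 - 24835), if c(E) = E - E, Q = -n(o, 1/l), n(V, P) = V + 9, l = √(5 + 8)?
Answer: -39236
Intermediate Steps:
l = √13 ≈ 3.6056
n(V, P) = 9 + V
Q = -19 (Q = -(9 + 10) = -1*19 = -19)
c(E) = 0
c(Q) + (-14401 - 24835) = 0 + (-14401 - 24835) = 0 - 39236 = -39236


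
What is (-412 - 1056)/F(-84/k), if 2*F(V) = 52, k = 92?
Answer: -734/13 ≈ -56.462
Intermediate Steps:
F(V) = 26 (F(V) = (½)*52 = 26)
(-412 - 1056)/F(-84/k) = (-412 - 1056)/26 = -1468*1/26 = -734/13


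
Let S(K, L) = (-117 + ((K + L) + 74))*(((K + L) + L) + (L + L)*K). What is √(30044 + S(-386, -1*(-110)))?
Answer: √27172478 ≈ 5212.7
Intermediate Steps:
S(K, L) = (-43 + K + L)*(K + 2*L + 2*K*L) (S(K, L) = (-117 + (74 + K + L))*((K + 2*L) + (2*L)*K) = (-43 + K + L)*((K + 2*L) + 2*K*L) = (-43 + K + L)*(K + 2*L + 2*K*L))
√(30044 + S(-386, -1*(-110))) = √(30044 + ((-386)² - (-86)*(-110) - 43*(-386) + 2*(-1*(-110))² - 83*(-386)*(-1*(-110)) + 2*(-386)*(-1*(-110))² + 2*(-1*(-110))*(-386)²)) = √(30044 + (148996 - 86*110 + 16598 + 2*110² - 83*(-386)*110 + 2*(-386)*110² + 2*110*148996)) = √(30044 + (148996 - 9460 + 16598 + 2*12100 + 3524180 + 2*(-386)*12100 + 32779120)) = √(30044 + (148996 - 9460 + 16598 + 24200 + 3524180 - 9341200 + 32779120)) = √(30044 + 27142434) = √27172478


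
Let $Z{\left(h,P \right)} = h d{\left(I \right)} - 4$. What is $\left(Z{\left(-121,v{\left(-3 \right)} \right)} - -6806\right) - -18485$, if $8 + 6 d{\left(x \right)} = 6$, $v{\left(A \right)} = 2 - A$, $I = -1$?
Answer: $\frac{75982}{3} \approx 25327.0$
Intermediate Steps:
$d{\left(x \right)} = - \frac{1}{3}$ ($d{\left(x \right)} = - \frac{4}{3} + \frac{1}{6} \cdot 6 = - \frac{4}{3} + 1 = - \frac{1}{3}$)
$Z{\left(h,P \right)} = -4 - \frac{h}{3}$ ($Z{\left(h,P \right)} = h \left(- \frac{1}{3}\right) - 4 = - \frac{h}{3} - 4 = -4 - \frac{h}{3}$)
$\left(Z{\left(-121,v{\left(-3 \right)} \right)} - -6806\right) - -18485 = \left(\left(-4 - - \frac{121}{3}\right) - -6806\right) - -18485 = \left(\left(-4 + \frac{121}{3}\right) + 6806\right) + 18485 = \left(\frac{109}{3} + 6806\right) + 18485 = \frac{20527}{3} + 18485 = \frac{75982}{3}$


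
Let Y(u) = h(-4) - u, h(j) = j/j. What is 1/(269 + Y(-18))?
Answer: 1/288 ≈ 0.0034722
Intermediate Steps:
h(j) = 1
Y(u) = 1 - u
1/(269 + Y(-18)) = 1/(269 + (1 - 1*(-18))) = 1/(269 + (1 + 18)) = 1/(269 + 19) = 1/288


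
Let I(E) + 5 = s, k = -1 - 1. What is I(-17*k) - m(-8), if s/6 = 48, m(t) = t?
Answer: 291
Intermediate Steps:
k = -2
s = 288 (s = 6*48 = 288)
I(E) = 283 (I(E) = -5 + 288 = 283)
I(-17*k) - m(-8) = 283 - 1*(-8) = 283 + 8 = 291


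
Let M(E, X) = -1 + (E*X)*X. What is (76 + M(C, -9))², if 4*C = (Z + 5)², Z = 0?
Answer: 5405625/16 ≈ 3.3785e+5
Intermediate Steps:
C = 25/4 (C = (0 + 5)²/4 = (¼)*5² = (¼)*25 = 25/4 ≈ 6.2500)
M(E, X) = -1 + E*X²
(76 + M(C, -9))² = (76 + (-1 + (25/4)*(-9)²))² = (76 + (-1 + (25/4)*81))² = (76 + (-1 + 2025/4))² = (76 + 2021/4)² = (2325/4)² = 5405625/16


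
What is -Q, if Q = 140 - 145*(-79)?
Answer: -11595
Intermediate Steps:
Q = 11595 (Q = 140 + 11455 = 11595)
-Q = -1*11595 = -11595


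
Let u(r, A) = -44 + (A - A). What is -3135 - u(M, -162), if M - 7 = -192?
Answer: -3091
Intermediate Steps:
M = -185 (M = 7 - 192 = -185)
u(r, A) = -44 (u(r, A) = -44 + 0 = -44)
-3135 - u(M, -162) = -3135 - 1*(-44) = -3135 + 44 = -3091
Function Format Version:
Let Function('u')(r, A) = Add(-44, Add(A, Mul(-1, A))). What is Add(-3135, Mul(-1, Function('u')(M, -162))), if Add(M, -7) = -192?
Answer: -3091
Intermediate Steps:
M = -185 (M = Add(7, -192) = -185)
Function('u')(r, A) = -44 (Function('u')(r, A) = Add(-44, 0) = -44)
Add(-3135, Mul(-1, Function('u')(M, -162))) = Add(-3135, Mul(-1, -44)) = Add(-3135, 44) = -3091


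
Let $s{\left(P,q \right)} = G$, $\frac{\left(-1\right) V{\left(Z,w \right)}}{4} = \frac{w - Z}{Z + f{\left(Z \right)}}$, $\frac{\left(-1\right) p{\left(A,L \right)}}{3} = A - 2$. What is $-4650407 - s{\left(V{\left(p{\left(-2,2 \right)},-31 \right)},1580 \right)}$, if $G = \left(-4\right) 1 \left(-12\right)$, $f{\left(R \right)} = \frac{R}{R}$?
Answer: $-4650455$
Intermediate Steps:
$f{\left(R \right)} = 1$
$p{\left(A,L \right)} = 6 - 3 A$ ($p{\left(A,L \right)} = - 3 \left(A - 2\right) = - 3 \left(-2 + A\right) = 6 - 3 A$)
$G = 48$ ($G = \left(-4\right) \left(-12\right) = 48$)
$V{\left(Z,w \right)} = - \frac{4 \left(w - Z\right)}{1 + Z}$ ($V{\left(Z,w \right)} = - 4 \frac{w - Z}{Z + 1} = - 4 \frac{w - Z}{1 + Z} = - \frac{4 \left(w - Z\right)}{1 + Z}$)
$s{\left(P,q \right)} = 48$
$-4650407 - s{\left(V{\left(p{\left(-2,2 \right)},-31 \right)},1580 \right)} = -4650407 - 48 = -4650455$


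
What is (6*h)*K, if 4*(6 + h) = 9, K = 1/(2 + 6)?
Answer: -45/16 ≈ -2.8125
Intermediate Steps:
K = ⅛ (K = 1/8 = ⅛ ≈ 0.12500)
h = -15/4 (h = -6 + (¼)*9 = -6 + 9/4 = -15/4 ≈ -3.7500)
(6*h)*K = (6*(-15/4))*(⅛) = -45/2*⅛ = -45/16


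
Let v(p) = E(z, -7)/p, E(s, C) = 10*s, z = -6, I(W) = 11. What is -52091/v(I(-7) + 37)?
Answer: 208364/5 ≈ 41673.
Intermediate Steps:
v(p) = -60/p (v(p) = (10*(-6))/p = -60/p)
-52091/v(I(-7) + 37) = -52091/((-60/(11 + 37))) = -52091/((-60/48)) = -52091/((-60*1/48)) = -52091/(-5/4) = -52091*(-4/5) = 208364/5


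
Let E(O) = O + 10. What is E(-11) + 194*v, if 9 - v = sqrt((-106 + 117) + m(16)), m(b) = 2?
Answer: 1745 - 194*sqrt(13) ≈ 1045.5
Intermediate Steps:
v = 9 - sqrt(13) (v = 9 - sqrt((-106 + 117) + 2) = 9 - sqrt(11 + 2) = 9 - sqrt(13) ≈ 5.3944)
E(O) = 10 + O
E(-11) + 194*v = (10 - 11) + 194*(9 - sqrt(13)) = -1 + (1746 - 194*sqrt(13)) = 1745 - 194*sqrt(13)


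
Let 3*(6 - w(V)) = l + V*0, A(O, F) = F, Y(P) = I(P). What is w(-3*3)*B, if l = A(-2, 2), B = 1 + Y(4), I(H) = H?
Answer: 80/3 ≈ 26.667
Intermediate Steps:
Y(P) = P
B = 5 (B = 1 + 4 = 5)
l = 2
w(V) = 16/3 (w(V) = 6 - (2 + V*0)/3 = 6 - (2 + 0)/3 = 6 - ⅓*2 = 6 - ⅔ = 16/3)
w(-3*3)*B = (16/3)*5 = 80/3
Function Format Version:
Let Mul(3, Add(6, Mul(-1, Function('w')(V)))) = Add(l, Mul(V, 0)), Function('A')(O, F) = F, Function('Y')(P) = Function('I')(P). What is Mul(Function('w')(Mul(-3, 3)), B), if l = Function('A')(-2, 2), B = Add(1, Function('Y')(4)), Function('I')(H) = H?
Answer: Rational(80, 3) ≈ 26.667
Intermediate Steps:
Function('Y')(P) = P
B = 5 (B = Add(1, 4) = 5)
l = 2
Function('w')(V) = Rational(16, 3) (Function('w')(V) = Add(6, Mul(Rational(-1, 3), Add(2, Mul(V, 0)))) = Add(6, Mul(Rational(-1, 3), Add(2, 0))) = Add(6, Mul(Rational(-1, 3), 2)) = Add(6, Rational(-2, 3)) = Rational(16, 3))
Mul(Function('w')(Mul(-3, 3)), B) = Mul(Rational(16, 3), 5) = Rational(80, 3)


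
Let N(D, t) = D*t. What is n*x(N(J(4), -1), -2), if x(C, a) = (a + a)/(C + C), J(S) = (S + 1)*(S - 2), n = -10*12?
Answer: -24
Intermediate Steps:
n = -120
J(S) = (1 + S)*(-2 + S)
x(C, a) = a/C (x(C, a) = (2*a)/((2*C)) = (2*a)*(1/(2*C)) = a/C)
n*x(N(J(4), -1), -2) = -(-240)/((-2 + 4**2 - 1*4)*(-1)) = -(-240)/((-2 + 16 - 4)*(-1)) = -(-240)/(10*(-1)) = -(-240)/(-10) = -(-240)*(-1)/10 = -120*1/5 = -24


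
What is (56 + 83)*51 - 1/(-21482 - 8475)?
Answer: 212365174/29957 ≈ 7089.0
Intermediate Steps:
(56 + 83)*51 - 1/(-21482 - 8475) = 139*51 - 1/(-29957) = 7089 - 1*(-1/29957) = 7089 + 1/29957 = 212365174/29957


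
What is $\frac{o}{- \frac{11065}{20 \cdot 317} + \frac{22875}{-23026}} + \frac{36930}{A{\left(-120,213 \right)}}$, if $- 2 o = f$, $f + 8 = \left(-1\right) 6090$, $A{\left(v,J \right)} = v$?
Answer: $- \frac{227259745253}{159924076} \approx -1421.0$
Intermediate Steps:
$f = -6098$ ($f = -8 - 6090 = -6098$)
$o = 3049$ ($o = \left(- \frac{1}{2}\right) \left(-6098\right) = 3049$)
$\frac{o}{- \frac{11065}{20 \cdot 317} + \frac{22875}{-23026}} + \frac{36930}{A{\left(-120,213 \right)}} = \frac{3049}{- \frac{11065}{20 \cdot 317} + \frac{22875}{-23026}} + \frac{36930}{-120} = \frac{3049}{- \frac{11065}{6340} + 22875 \left(- \frac{1}{23026}\right)} + 36930 \left(- \frac{1}{120}\right) = \frac{3049}{\left(-11065\right) \frac{1}{6340} - \frac{22875}{23026}} - \frac{1231}{4} = \frac{3049}{- \frac{2213}{1268} - \frac{22875}{23026}} - \frac{1231}{4} = \frac{3049}{- \frac{39981019}{14598484}} - \frac{1231}{4} = 3049 \left(- \frac{14598484}{39981019}\right) - \frac{1231}{4} = - \frac{44510777716}{39981019} - \frac{1231}{4} = - \frac{227259745253}{159924076}$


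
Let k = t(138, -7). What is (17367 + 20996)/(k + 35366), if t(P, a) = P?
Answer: 38363/35504 ≈ 1.0805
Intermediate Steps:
k = 138
(17367 + 20996)/(k + 35366) = (17367 + 20996)/(138 + 35366) = 38363/35504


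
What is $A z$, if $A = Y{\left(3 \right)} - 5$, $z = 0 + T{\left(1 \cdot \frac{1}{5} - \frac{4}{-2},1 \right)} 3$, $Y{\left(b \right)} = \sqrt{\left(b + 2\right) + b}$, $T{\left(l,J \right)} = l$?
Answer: $-33 + \frac{66 \sqrt{2}}{5} \approx -14.332$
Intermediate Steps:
$Y{\left(b \right)} = \sqrt{2 + 2 b}$ ($Y{\left(b \right)} = \sqrt{\left(2 + b\right) + b} = \sqrt{2 + 2 b}$)
$z = \frac{33}{5}$ ($z = 0 + \left(1 \cdot \frac{1}{5} - \frac{4}{-2}\right) 3 = 0 + \left(1 \cdot \frac{1}{5} - -2\right) 3 = 0 + \left(\frac{1}{5} + 2\right) 3 = 0 + \frac{11}{5} \cdot 3 = 0 + \frac{33}{5} = \frac{33}{5} \approx 6.6$)
$A = -5 + 2 \sqrt{2}$ ($A = \sqrt{2 + 2 \cdot 3} - 5 = \sqrt{2 + 6} - 5 = \sqrt{8} - 5 = 2 \sqrt{2} - 5 = -5 + 2 \sqrt{2} \approx -2.1716$)
$A z = \left(-5 + 2 \sqrt{2}\right) \frac{33}{5} = -33 + \frac{66 \sqrt{2}}{5}$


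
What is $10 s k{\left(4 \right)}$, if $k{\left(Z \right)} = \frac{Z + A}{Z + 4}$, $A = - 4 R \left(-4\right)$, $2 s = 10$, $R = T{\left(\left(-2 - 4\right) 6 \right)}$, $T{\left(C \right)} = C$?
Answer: $-3575$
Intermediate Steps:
$R = -36$ ($R = \left(-2 - 4\right) 6 = \left(-6\right) 6 = -36$)
$s = 5$ ($s = \frac{1}{2} \cdot 10 = 5$)
$A = -576$ ($A = \left(-4\right) \left(-36\right) \left(-4\right) = 144 \left(-4\right) = -576$)
$k{\left(Z \right)} = \frac{-576 + Z}{4 + Z}$ ($k{\left(Z \right)} = \frac{Z - 576}{Z + 4} = \frac{-576 + Z}{4 + Z}$)
$10 s k{\left(4 \right)} = 10 \cdot 5 \frac{-576 + 4}{4 + 4} = 50 \cdot \frac{1}{8} \left(-572\right) = 50 \left(- \frac{143}{2}\right) = -3575$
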